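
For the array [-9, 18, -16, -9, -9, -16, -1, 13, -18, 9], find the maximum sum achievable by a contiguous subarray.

Using Kadane's algorithm on [-9, 18, -16, -9, -9, -16, -1, 13, -18, 9]:

Scanning through the array:
Position 1 (value 18): max_ending_here = 18, max_so_far = 18
Position 2 (value -16): max_ending_here = 2, max_so_far = 18
Position 3 (value -9): max_ending_here = -7, max_so_far = 18
Position 4 (value -9): max_ending_here = -9, max_so_far = 18
Position 5 (value -16): max_ending_here = -16, max_so_far = 18
Position 6 (value -1): max_ending_here = -1, max_so_far = 18
Position 7 (value 13): max_ending_here = 13, max_so_far = 18
Position 8 (value -18): max_ending_here = -5, max_so_far = 18
Position 9 (value 9): max_ending_here = 9, max_so_far = 18

Maximum subarray: [18]
Maximum sum: 18

The maximum subarray is [18] with sum 18. This subarray runs from index 1 to index 1.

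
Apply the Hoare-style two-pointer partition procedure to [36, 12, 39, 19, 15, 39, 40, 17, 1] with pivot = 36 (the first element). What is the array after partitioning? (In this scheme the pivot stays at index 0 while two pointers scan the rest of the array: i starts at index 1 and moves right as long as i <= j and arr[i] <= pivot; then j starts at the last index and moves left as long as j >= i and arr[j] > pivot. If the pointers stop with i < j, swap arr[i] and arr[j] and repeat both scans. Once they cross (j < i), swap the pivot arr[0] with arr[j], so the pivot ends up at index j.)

Hoare-style two-pointer partition with pivot = 36:

Initial array: [36, 12, 39, 19, 15, 39, 40, 17, 1]

Pointers start at i = 1, j = 8.
i stops at index 2 (arr[2]=39 > 36), j stops at index 8 (arr[8]=1 <= 36): swap arr[2] and arr[8], array becomes [36, 12, 1, 19, 15, 39, 40, 17, 39]
i stops at index 5 (arr[5]=39 > 36), j stops at index 7 (arr[7]=17 <= 36): swap arr[5] and arr[7], array becomes [36, 12, 1, 19, 15, 17, 40, 39, 39]
i ends at 6, j ends at 5: the pointers have crossed (j < i), so scanning stops.

Swap pivot arr[0] with arr[5] to place pivot at position 5: [17, 12, 1, 19, 15, 36, 40, 39, 39]
Pivot position: 5

After partitioning with pivot 36, the array becomes [17, 12, 1, 19, 15, 36, 40, 39, 39]. The pivot is placed at index 5. All elements to the left of the pivot are <= 36, and all elements to the right are > 36.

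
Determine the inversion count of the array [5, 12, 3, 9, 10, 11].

Finding inversions in [5, 12, 3, 9, 10, 11]:

(0, 2): arr[0]=5 > arr[2]=3
(1, 2): arr[1]=12 > arr[2]=3
(1, 3): arr[1]=12 > arr[3]=9
(1, 4): arr[1]=12 > arr[4]=10
(1, 5): arr[1]=12 > arr[5]=11

Total inversions: 5

The array has 5 inversion(s): (0,2), (1,2), (1,3), (1,4), (1,5). Each pair (i,j) satisfies i < j and arr[i] > arr[j].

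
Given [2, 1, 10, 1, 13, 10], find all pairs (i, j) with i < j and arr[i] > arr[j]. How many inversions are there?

Finding inversions in [2, 1, 10, 1, 13, 10]:

(0, 1): arr[0]=2 > arr[1]=1
(0, 3): arr[0]=2 > arr[3]=1
(2, 3): arr[2]=10 > arr[3]=1
(4, 5): arr[4]=13 > arr[5]=10

Total inversions: 4

The array has 4 inversion(s): (0,1), (0,3), (2,3), (4,5). Each pair (i,j) satisfies i < j and arr[i] > arr[j].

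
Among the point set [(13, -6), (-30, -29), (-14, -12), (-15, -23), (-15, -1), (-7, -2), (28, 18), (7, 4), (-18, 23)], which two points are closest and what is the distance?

Computing all pairwise distances among 9 points:

d((13, -6), (-30, -29)) = 48.7647
d((13, -6), (-14, -12)) = 27.6586
d((13, -6), (-15, -23)) = 32.7567
d((13, -6), (-15, -1)) = 28.4429
d((13, -6), (-7, -2)) = 20.3961
d((13, -6), (28, 18)) = 28.3019
d((13, -6), (7, 4)) = 11.6619
d((13, -6), (-18, 23)) = 42.45
d((-30, -29), (-14, -12)) = 23.3452
d((-30, -29), (-15, -23)) = 16.1555
d((-30, -29), (-15, -1)) = 31.7648
d((-30, -29), (-7, -2)) = 35.4683
d((-30, -29), (28, 18)) = 74.6525
d((-30, -29), (7, 4)) = 49.5782
d((-30, -29), (-18, 23)) = 53.3667
d((-14, -12), (-15, -23)) = 11.0454
d((-14, -12), (-15, -1)) = 11.0454
d((-14, -12), (-7, -2)) = 12.2066
d((-14, -12), (28, 18)) = 51.614
d((-14, -12), (7, 4)) = 26.4008
d((-14, -12), (-18, 23)) = 35.2278
d((-15, -23), (-15, -1)) = 22.0
d((-15, -23), (-7, -2)) = 22.4722
d((-15, -23), (28, 18)) = 59.4138
d((-15, -23), (7, 4)) = 34.8281
d((-15, -23), (-18, 23)) = 46.0977
d((-15, -1), (-7, -2)) = 8.0623 <-- minimum
d((-15, -1), (28, 18)) = 47.0106
d((-15, -1), (7, 4)) = 22.561
d((-15, -1), (-18, 23)) = 24.1868
d((-7, -2), (28, 18)) = 40.3113
d((-7, -2), (7, 4)) = 15.2315
d((-7, -2), (-18, 23)) = 27.313
d((28, 18), (7, 4)) = 25.2389
d((28, 18), (-18, 23)) = 46.2709
d((7, 4), (-18, 23)) = 31.4006

Closest pair: (-15, -1) and (-7, -2) with distance 8.0623

The closest pair is (-15, -1) and (-7, -2) with Euclidean distance 8.0623. For 9 points, brute-force pairwise comparison is shown above. For large n, the divide-and-conquer algorithm (sort by x, recurse on halves, check the dividing strip) achieves O(n log n).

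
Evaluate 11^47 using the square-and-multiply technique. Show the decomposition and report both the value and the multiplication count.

Computing 11^47 by squaring (build up from 11^1; each line after the first costs one multiplication):

11^1 = 11
11^2 = (11^1)^2 = 11^2 = 121
11^4 = (11^2)^2 = 121^2 = 14641
11^5 = 11 * 11^4 = 11 * 14641 = 161051
11^10 = (11^5)^2 = 161051^2 = 25937424601
11^11 = 11 * 11^10 = 11 * 25937424601 = 285311670611
11^22 = (11^11)^2 = 285311670611^2 = 81402749386839761113321
11^23 = 11 * 11^22 = 11 * 81402749386839761113321 = 895430243255237372246531
11^46 = (11^23)^2 = 895430243255237372246531^2 = 801795320536133573571931534665380233173841533961
11^47 = 11 * 11^46 = 11 * 801795320536133573571931534665380233173841533961 = 8819748525897469309291246881319182564912256873571

Result: 8819748525897469309291246881319182564912256873571
Multiplications needed: 9 (9 lines after 11^1)

11^47 = 8819748525897469309291246881319182564912256873571. Using exponentiation by squaring, this requires 9 multiplications. The key idea: if the exponent is even, square the half-power; if odd, multiply by the base once.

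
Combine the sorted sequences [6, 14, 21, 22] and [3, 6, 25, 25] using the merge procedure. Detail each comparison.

Merging process:

Compare 6 vs 3: take 3 from right. Merged: [3]
Compare 6 vs 6: take 6 from left. Merged: [3, 6]
Compare 14 vs 6: take 6 from right. Merged: [3, 6, 6]
Compare 14 vs 25: take 14 from left. Merged: [3, 6, 6, 14]
Compare 21 vs 25: take 21 from left. Merged: [3, 6, 6, 14, 21]
Compare 22 vs 25: take 22 from left. Merged: [3, 6, 6, 14, 21, 22]
Append remaining from right: [25, 25]. Merged: [3, 6, 6, 14, 21, 22, 25, 25]

Final merged array: [3, 6, 6, 14, 21, 22, 25, 25]
Total comparisons: 6

The merged array is [3, 6, 6, 14, 21, 22, 25, 25], requiring 6 comparisons. The merge step runs in O(n) time where n is the total number of elements.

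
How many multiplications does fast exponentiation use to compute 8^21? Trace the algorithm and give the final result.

Computing 8^21 by squaring (build up from 8^1; each line after the first costs one multiplication):

8^1 = 8
8^2 = (8^1)^2 = 8^2 = 64
8^4 = (8^2)^2 = 64^2 = 4096
8^5 = 8 * 8^4 = 8 * 4096 = 32768
8^10 = (8^5)^2 = 32768^2 = 1073741824
8^20 = (8^10)^2 = 1073741824^2 = 1152921504606846976
8^21 = 8 * 8^20 = 8 * 1152921504606846976 = 9223372036854775808

Result: 9223372036854775808
Multiplications needed: 6 (6 lines after 8^1)

8^21 = 9223372036854775808. Using exponentiation by squaring, this requires 6 multiplications. The key idea: if the exponent is even, square the half-power; if odd, multiply by the base once.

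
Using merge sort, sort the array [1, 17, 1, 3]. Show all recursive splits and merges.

Merge sort trace:

Split: [1, 17, 1, 3] -> [1, 17] and [1, 3]
  Split: [1, 17] -> [1] and [17]
  Merge: [1] + [17] -> [1, 17]
  Split: [1, 3] -> [1] and [3]
  Merge: [1] + [3] -> [1, 3]
Merge: [1, 17] + [1, 3] -> [1, 1, 3, 17]

Final sorted array: [1, 1, 3, 17]

The merge sort proceeds by recursively splitting the array and merging sorted halves.
After all merges, the sorted array is [1, 1, 3, 17].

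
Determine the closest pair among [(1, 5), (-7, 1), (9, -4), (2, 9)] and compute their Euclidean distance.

Computing all pairwise distances among 4 points:

d((1, 5), (-7, 1)) = 8.9443
d((1, 5), (9, -4)) = 12.0416
d((1, 5), (2, 9)) = 4.1231 <-- minimum
d((-7, 1), (9, -4)) = 16.7631
d((-7, 1), (2, 9)) = 12.0416
d((9, -4), (2, 9)) = 14.7648

Closest pair: (1, 5) and (2, 9) with distance 4.1231

The closest pair is (1, 5) and (2, 9) with Euclidean distance 4.1231. For 4 points, brute-force pairwise comparison is shown above. For large n, the divide-and-conquer algorithm (sort by x, recurse on halves, check the dividing strip) achieves O(n log n).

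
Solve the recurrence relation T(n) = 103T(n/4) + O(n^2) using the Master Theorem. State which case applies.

Master Theorem for T(n) = 103T(n/4) + O(n^2):

a = 103, b = 4, c = 2
log_b(a) = log_4(103) = 3.3433

Case 1: c = 2 < log_4(103) = 3.3433
T(n) = O(n^(log_4 103))

For T(n) = 103T(n/4) + O(n^2): log_4(103) = 3.3433. This is Case 1 of the Master Theorem (c < log_b(a), work dominated by leaves), giving O(n^(log_4 103)).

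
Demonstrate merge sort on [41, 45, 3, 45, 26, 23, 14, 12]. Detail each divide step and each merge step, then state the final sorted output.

Merge sort trace:

Split: [41, 45, 3, 45, 26, 23, 14, 12] -> [41, 45, 3, 45] and [26, 23, 14, 12]
  Split: [41, 45, 3, 45] -> [41, 45] and [3, 45]
    Split: [41, 45] -> [41] and [45]
    Merge: [41] + [45] -> [41, 45]
    Split: [3, 45] -> [3] and [45]
    Merge: [3] + [45] -> [3, 45]
  Merge: [41, 45] + [3, 45] -> [3, 41, 45, 45]
  Split: [26, 23, 14, 12] -> [26, 23] and [14, 12]
    Split: [26, 23] -> [26] and [23]
    Merge: [26] + [23] -> [23, 26]
    Split: [14, 12] -> [14] and [12]
    Merge: [14] + [12] -> [12, 14]
  Merge: [23, 26] + [12, 14] -> [12, 14, 23, 26]
Merge: [3, 41, 45, 45] + [12, 14, 23, 26] -> [3, 12, 14, 23, 26, 41, 45, 45]

Final sorted array: [3, 12, 14, 23, 26, 41, 45, 45]

The merge sort proceeds by recursively splitting the array and merging sorted halves.
After all merges, the sorted array is [3, 12, 14, 23, 26, 41, 45, 45].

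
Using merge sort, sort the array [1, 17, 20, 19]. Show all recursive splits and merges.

Merge sort trace:

Split: [1, 17, 20, 19] -> [1, 17] and [20, 19]
  Split: [1, 17] -> [1] and [17]
  Merge: [1] + [17] -> [1, 17]
  Split: [20, 19] -> [20] and [19]
  Merge: [20] + [19] -> [19, 20]
Merge: [1, 17] + [19, 20] -> [1, 17, 19, 20]

Final sorted array: [1, 17, 19, 20]

The merge sort proceeds by recursively splitting the array and merging sorted halves.
After all merges, the sorted array is [1, 17, 19, 20].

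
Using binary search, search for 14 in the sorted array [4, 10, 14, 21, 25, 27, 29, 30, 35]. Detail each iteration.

Binary search for 14 in [4, 10, 14, 21, 25, 27, 29, 30, 35]:

lo=0, hi=8, mid=4, arr[mid]=25 -> 25 > 14, search left half
lo=0, hi=3, mid=1, arr[mid]=10 -> 10 < 14, search right half
lo=2, hi=3, mid=2, arr[mid]=14 -> Found target at index 2!

Binary search finds 14 at index 2 after 3 comparisons. The search repeatedly halves the search space by comparing with the middle element.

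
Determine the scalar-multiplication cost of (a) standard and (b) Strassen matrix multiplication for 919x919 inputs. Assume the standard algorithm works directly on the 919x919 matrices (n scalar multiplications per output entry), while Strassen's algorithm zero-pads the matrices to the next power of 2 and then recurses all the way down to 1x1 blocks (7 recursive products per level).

Matrix multiplication for 919x919 matrices:

Strassen's algorithm requires power-of-2 dimensions. Pad 919x919 to 1024x1024 (next power of 2).

Standard algorithm: 919^3 = 776151559 multiplications
Strassen's algorithm: 7^(log2(1024)) = 7^10 = 282475249 multiplications
Savings: 776151559 - 282475249 = 493676310 multiplications

Standard: 776151559 multiplications (919^3). Strassen: 282475249 multiplications (7^10, after padding to 1024x1024). Strassen reduces 8 recursive multiplications to 7 at each level.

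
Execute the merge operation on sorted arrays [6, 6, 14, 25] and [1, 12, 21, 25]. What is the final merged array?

Merging process:

Compare 6 vs 1: take 1 from right. Merged: [1]
Compare 6 vs 12: take 6 from left. Merged: [1, 6]
Compare 6 vs 12: take 6 from left. Merged: [1, 6, 6]
Compare 14 vs 12: take 12 from right. Merged: [1, 6, 6, 12]
Compare 14 vs 21: take 14 from left. Merged: [1, 6, 6, 12, 14]
Compare 25 vs 21: take 21 from right. Merged: [1, 6, 6, 12, 14, 21]
Compare 25 vs 25: take 25 from left. Merged: [1, 6, 6, 12, 14, 21, 25]
Append remaining from right: [25]. Merged: [1, 6, 6, 12, 14, 21, 25, 25]

Final merged array: [1, 6, 6, 12, 14, 21, 25, 25]
Total comparisons: 7

The merged array is [1, 6, 6, 12, 14, 21, 25, 25], requiring 7 comparisons. The merge step runs in O(n) time where n is the total number of elements.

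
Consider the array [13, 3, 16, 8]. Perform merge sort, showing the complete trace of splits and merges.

Merge sort trace:

Split: [13, 3, 16, 8] -> [13, 3] and [16, 8]
  Split: [13, 3] -> [13] and [3]
  Merge: [13] + [3] -> [3, 13]
  Split: [16, 8] -> [16] and [8]
  Merge: [16] + [8] -> [8, 16]
Merge: [3, 13] + [8, 16] -> [3, 8, 13, 16]

Final sorted array: [3, 8, 13, 16]

The merge sort proceeds by recursively splitting the array and merging sorted halves.
After all merges, the sorted array is [3, 8, 13, 16].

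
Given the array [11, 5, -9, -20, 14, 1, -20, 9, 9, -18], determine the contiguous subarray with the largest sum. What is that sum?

Using Kadane's algorithm on [11, 5, -9, -20, 14, 1, -20, 9, 9, -18]:

Scanning through the array:
Position 1 (value 5): max_ending_here = 16, max_so_far = 16
Position 2 (value -9): max_ending_here = 7, max_so_far = 16
Position 3 (value -20): max_ending_here = -13, max_so_far = 16
Position 4 (value 14): max_ending_here = 14, max_so_far = 16
Position 5 (value 1): max_ending_here = 15, max_so_far = 16
Position 6 (value -20): max_ending_here = -5, max_so_far = 16
Position 7 (value 9): max_ending_here = 9, max_so_far = 16
Position 8 (value 9): max_ending_here = 18, max_so_far = 18
Position 9 (value -18): max_ending_here = 0, max_so_far = 18

Maximum subarray: [9, 9]
Maximum sum: 18

The maximum subarray is [9, 9] with sum 18. This subarray runs from index 7 to index 8.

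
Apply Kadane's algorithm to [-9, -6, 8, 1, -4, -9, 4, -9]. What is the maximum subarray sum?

Using Kadane's algorithm on [-9, -6, 8, 1, -4, -9, 4, -9]:

Scanning through the array:
Position 1 (value -6): max_ending_here = -6, max_so_far = -6
Position 2 (value 8): max_ending_here = 8, max_so_far = 8
Position 3 (value 1): max_ending_here = 9, max_so_far = 9
Position 4 (value -4): max_ending_here = 5, max_so_far = 9
Position 5 (value -9): max_ending_here = -4, max_so_far = 9
Position 6 (value 4): max_ending_here = 4, max_so_far = 9
Position 7 (value -9): max_ending_here = -5, max_so_far = 9

Maximum subarray: [8, 1]
Maximum sum: 9

The maximum subarray is [8, 1] with sum 9. This subarray runs from index 2 to index 3.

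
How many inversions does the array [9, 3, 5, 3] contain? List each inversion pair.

Finding inversions in [9, 3, 5, 3]:

(0, 1): arr[0]=9 > arr[1]=3
(0, 2): arr[0]=9 > arr[2]=5
(0, 3): arr[0]=9 > arr[3]=3
(2, 3): arr[2]=5 > arr[3]=3

Total inversions: 4

The array has 4 inversion(s): (0,1), (0,2), (0,3), (2,3). Each pair (i,j) satisfies i < j and arr[i] > arr[j].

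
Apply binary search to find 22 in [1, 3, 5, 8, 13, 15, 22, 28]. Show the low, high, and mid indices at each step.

Binary search for 22 in [1, 3, 5, 8, 13, 15, 22, 28]:

lo=0, hi=7, mid=3, arr[mid]=8 -> 8 < 22, search right half
lo=4, hi=7, mid=5, arr[mid]=15 -> 15 < 22, search right half
lo=6, hi=7, mid=6, arr[mid]=22 -> Found target at index 6!

Binary search finds 22 at index 6 after 3 comparisons. The search repeatedly halves the search space by comparing with the middle element.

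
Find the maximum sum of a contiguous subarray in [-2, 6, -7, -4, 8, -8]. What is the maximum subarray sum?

Using Kadane's algorithm on [-2, 6, -7, -4, 8, -8]:

Scanning through the array:
Position 1 (value 6): max_ending_here = 6, max_so_far = 6
Position 2 (value -7): max_ending_here = -1, max_so_far = 6
Position 3 (value -4): max_ending_here = -4, max_so_far = 6
Position 4 (value 8): max_ending_here = 8, max_so_far = 8
Position 5 (value -8): max_ending_here = 0, max_so_far = 8

Maximum subarray: [8]
Maximum sum: 8

The maximum subarray is [8] with sum 8. This subarray runs from index 4 to index 4.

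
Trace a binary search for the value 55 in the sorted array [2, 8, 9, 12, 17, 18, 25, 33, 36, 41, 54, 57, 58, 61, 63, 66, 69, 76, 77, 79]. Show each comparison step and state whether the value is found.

Binary search for 55 in [2, 8, 9, 12, 17, 18, 25, 33, 36, 41, 54, 57, 58, 61, 63, 66, 69, 76, 77, 79]:

lo=0, hi=19, mid=9, arr[mid]=41 -> 41 < 55, search right half
lo=10, hi=19, mid=14, arr[mid]=63 -> 63 > 55, search left half
lo=10, hi=13, mid=11, arr[mid]=57 -> 57 > 55, search left half
lo=10, hi=10, mid=10, arr[mid]=54 -> 54 < 55, search right half
lo=11 > hi=10, target 55 not found

Binary search determines that 55 is not in the array after 4 comparisons. The search space was exhausted without finding the target.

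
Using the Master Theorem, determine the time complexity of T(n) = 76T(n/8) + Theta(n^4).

Master Theorem for T(n) = 76T(n/8) + O(n^4):

a = 76, b = 8, c = 4
log_b(a) = log_8(76) = 2.0826

Case 3: c = 4 > log_8(76) = 2.0826
T(n) = O(n^4) = O(n^4)

For T(n) = 76T(n/8) + O(n^4): log_8(76) = 2.0826. This is Case 3 of the Master Theorem (c > log_b(a), work dominated by root), giving O(n^4).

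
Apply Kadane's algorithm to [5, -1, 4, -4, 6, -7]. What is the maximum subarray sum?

Using Kadane's algorithm on [5, -1, 4, -4, 6, -7]:

Scanning through the array:
Position 1 (value -1): max_ending_here = 4, max_so_far = 5
Position 2 (value 4): max_ending_here = 8, max_so_far = 8
Position 3 (value -4): max_ending_here = 4, max_so_far = 8
Position 4 (value 6): max_ending_here = 10, max_so_far = 10
Position 5 (value -7): max_ending_here = 3, max_so_far = 10

Maximum subarray: [5, -1, 4, -4, 6]
Maximum sum: 10

The maximum subarray is [5, -1, 4, -4, 6] with sum 10. This subarray runs from index 0 to index 4.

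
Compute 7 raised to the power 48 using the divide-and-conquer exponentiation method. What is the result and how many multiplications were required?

Computing 7^48 by squaring (build up from 7^1; each line after the first costs one multiplication):

7^1 = 7
7^2 = (7^1)^2 = 7^2 = 49
7^3 = 7 * 7^2 = 7 * 49 = 343
7^6 = (7^3)^2 = 343^2 = 117649
7^12 = (7^6)^2 = 117649^2 = 13841287201
7^24 = (7^12)^2 = 13841287201^2 = 191581231380566414401
7^48 = (7^24)^2 = 191581231380566414401^2 = 36703368217294125441230211032033660188801

Result: 36703368217294125441230211032033660188801
Multiplications needed: 6 (6 lines after 7^1)

7^48 = 36703368217294125441230211032033660188801. Using exponentiation by squaring, this requires 6 multiplications. The key idea: if the exponent is even, square the half-power; if odd, multiply by the base once.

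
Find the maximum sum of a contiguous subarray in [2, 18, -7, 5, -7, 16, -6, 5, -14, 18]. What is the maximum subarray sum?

Using Kadane's algorithm on [2, 18, -7, 5, -7, 16, -6, 5, -14, 18]:

Scanning through the array:
Position 1 (value 18): max_ending_here = 20, max_so_far = 20
Position 2 (value -7): max_ending_here = 13, max_so_far = 20
Position 3 (value 5): max_ending_here = 18, max_so_far = 20
Position 4 (value -7): max_ending_here = 11, max_so_far = 20
Position 5 (value 16): max_ending_here = 27, max_so_far = 27
Position 6 (value -6): max_ending_here = 21, max_so_far = 27
Position 7 (value 5): max_ending_here = 26, max_so_far = 27
Position 8 (value -14): max_ending_here = 12, max_so_far = 27
Position 9 (value 18): max_ending_here = 30, max_so_far = 30

Maximum subarray: [2, 18, -7, 5, -7, 16, -6, 5, -14, 18]
Maximum sum: 30

The maximum subarray is [2, 18, -7, 5, -7, 16, -6, 5, -14, 18] with sum 30. This subarray runs from index 0 to index 9.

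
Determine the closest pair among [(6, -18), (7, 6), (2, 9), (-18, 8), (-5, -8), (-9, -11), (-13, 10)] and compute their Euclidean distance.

Computing all pairwise distances among 7 points:

d((6, -18), (7, 6)) = 24.0208
d((6, -18), (2, 9)) = 27.2947
d((6, -18), (-18, 8)) = 35.3836
d((6, -18), (-5, -8)) = 14.8661
d((6, -18), (-9, -11)) = 16.5529
d((6, -18), (-13, 10)) = 33.8378
d((7, 6), (2, 9)) = 5.831
d((7, 6), (-18, 8)) = 25.0799
d((7, 6), (-5, -8)) = 18.4391
d((7, 6), (-9, -11)) = 23.3452
d((7, 6), (-13, 10)) = 20.3961
d((2, 9), (-18, 8)) = 20.025
d((2, 9), (-5, -8)) = 18.3848
d((2, 9), (-9, -11)) = 22.8254
d((2, 9), (-13, 10)) = 15.0333
d((-18, 8), (-5, -8)) = 20.6155
d((-18, 8), (-9, -11)) = 21.0238
d((-18, 8), (-13, 10)) = 5.3852
d((-5, -8), (-9, -11)) = 5.0 <-- minimum
d((-5, -8), (-13, 10)) = 19.6977
d((-9, -11), (-13, 10)) = 21.3776

Closest pair: (-5, -8) and (-9, -11) with distance 5.0

The closest pair is (-5, -8) and (-9, -11) with Euclidean distance 5.0. For 7 points, brute-force pairwise comparison is shown above. For large n, the divide-and-conquer algorithm (sort by x, recurse on halves, check the dividing strip) achieves O(n log n).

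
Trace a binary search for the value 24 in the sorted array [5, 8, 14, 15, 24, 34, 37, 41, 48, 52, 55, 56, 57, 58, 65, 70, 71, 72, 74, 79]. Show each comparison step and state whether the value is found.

Binary search for 24 in [5, 8, 14, 15, 24, 34, 37, 41, 48, 52, 55, 56, 57, 58, 65, 70, 71, 72, 74, 79]:

lo=0, hi=19, mid=9, arr[mid]=52 -> 52 > 24, search left half
lo=0, hi=8, mid=4, arr[mid]=24 -> Found target at index 4!

Binary search finds 24 at index 4 after 2 comparisons. The search repeatedly halves the search space by comparing with the middle element.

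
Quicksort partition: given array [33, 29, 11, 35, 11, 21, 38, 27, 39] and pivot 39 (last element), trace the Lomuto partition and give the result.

Lomuto partition with pivot = 39:

Initial array: [33, 29, 11, 35, 11, 21, 38, 27, 39]

arr[0]=33 <= 39: swap with position 0, array becomes [33, 29, 11, 35, 11, 21, 38, 27, 39]
arr[1]=29 <= 39: swap with position 1, array becomes [33, 29, 11, 35, 11, 21, 38, 27, 39]
arr[2]=11 <= 39: swap with position 2, array becomes [33, 29, 11, 35, 11, 21, 38, 27, 39]
arr[3]=35 <= 39: swap with position 3, array becomes [33, 29, 11, 35, 11, 21, 38, 27, 39]
arr[4]=11 <= 39: swap with position 4, array becomes [33, 29, 11, 35, 11, 21, 38, 27, 39]
arr[5]=21 <= 39: swap with position 5, array becomes [33, 29, 11, 35, 11, 21, 38, 27, 39]
arr[6]=38 <= 39: swap with position 6, array becomes [33, 29, 11, 35, 11, 21, 38, 27, 39]
arr[7]=27 <= 39: swap with position 7, array becomes [33, 29, 11, 35, 11, 21, 38, 27, 39]

Place pivot at position 8: [33, 29, 11, 35, 11, 21, 38, 27, 39]
Pivot position: 8

After partitioning with pivot 39, the array becomes [33, 29, 11, 35, 11, 21, 38, 27, 39]. The pivot is placed at index 8. All elements to the left of the pivot are <= 39, and all elements to the right are > 39.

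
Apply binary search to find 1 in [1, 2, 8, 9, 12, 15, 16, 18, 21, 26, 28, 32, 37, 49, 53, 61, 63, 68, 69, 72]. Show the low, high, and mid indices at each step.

Binary search for 1 in [1, 2, 8, 9, 12, 15, 16, 18, 21, 26, 28, 32, 37, 49, 53, 61, 63, 68, 69, 72]:

lo=0, hi=19, mid=9, arr[mid]=26 -> 26 > 1, search left half
lo=0, hi=8, mid=4, arr[mid]=12 -> 12 > 1, search left half
lo=0, hi=3, mid=1, arr[mid]=2 -> 2 > 1, search left half
lo=0, hi=0, mid=0, arr[mid]=1 -> Found target at index 0!

Binary search finds 1 at index 0 after 4 comparisons. The search repeatedly halves the search space by comparing with the middle element.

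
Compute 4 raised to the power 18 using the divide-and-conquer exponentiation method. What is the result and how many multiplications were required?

Computing 4^18 by squaring (build up from 4^1; each line after the first costs one multiplication):

4^1 = 4
4^2 = (4^1)^2 = 4^2 = 16
4^4 = (4^2)^2 = 16^2 = 256
4^8 = (4^4)^2 = 256^2 = 65536
4^9 = 4 * 4^8 = 4 * 65536 = 262144
4^18 = (4^9)^2 = 262144^2 = 68719476736

Result: 68719476736
Multiplications needed: 5 (5 lines after 4^1)

4^18 = 68719476736. Using exponentiation by squaring, this requires 5 multiplications. The key idea: if the exponent is even, square the half-power; if odd, multiply by the base once.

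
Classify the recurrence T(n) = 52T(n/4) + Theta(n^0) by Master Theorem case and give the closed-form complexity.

Master Theorem for T(n) = 52T(n/4) + O(n^0):

a = 52, b = 4, c = 0
log_b(a) = log_4(52) = 2.8502

Case 1: c = 0 < log_4(52) = 2.8502
T(n) = O(n^(log_4 52))

For T(n) = 52T(n/4) + O(n^0): log_4(52) = 2.8502. This is Case 1 of the Master Theorem (c < log_b(a), work dominated by leaves), giving O(n^(log_4 52)).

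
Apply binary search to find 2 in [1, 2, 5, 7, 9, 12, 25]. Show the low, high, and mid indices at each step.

Binary search for 2 in [1, 2, 5, 7, 9, 12, 25]:

lo=0, hi=6, mid=3, arr[mid]=7 -> 7 > 2, search left half
lo=0, hi=2, mid=1, arr[mid]=2 -> Found target at index 1!

Binary search finds 2 at index 1 after 2 comparisons. The search repeatedly halves the search space by comparing with the middle element.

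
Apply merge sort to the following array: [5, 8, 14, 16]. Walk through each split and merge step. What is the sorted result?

Merge sort trace:

Split: [5, 8, 14, 16] -> [5, 8] and [14, 16]
  Split: [5, 8] -> [5] and [8]
  Merge: [5] + [8] -> [5, 8]
  Split: [14, 16] -> [14] and [16]
  Merge: [14] + [16] -> [14, 16]
Merge: [5, 8] + [14, 16] -> [5, 8, 14, 16]

Final sorted array: [5, 8, 14, 16]

The merge sort proceeds by recursively splitting the array and merging sorted halves.
After all merges, the sorted array is [5, 8, 14, 16].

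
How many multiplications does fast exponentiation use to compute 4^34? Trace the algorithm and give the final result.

Computing 4^34 by squaring (build up from 4^1; each line after the first costs one multiplication):

4^1 = 4
4^2 = (4^1)^2 = 4^2 = 16
4^4 = (4^2)^2 = 16^2 = 256
4^8 = (4^4)^2 = 256^2 = 65536
4^16 = (4^8)^2 = 65536^2 = 4294967296
4^17 = 4 * 4^16 = 4 * 4294967296 = 17179869184
4^34 = (4^17)^2 = 17179869184^2 = 295147905179352825856

Result: 295147905179352825856
Multiplications needed: 6 (6 lines after 4^1)

4^34 = 295147905179352825856. Using exponentiation by squaring, this requires 6 multiplications. The key idea: if the exponent is even, square the half-power; if odd, multiply by the base once.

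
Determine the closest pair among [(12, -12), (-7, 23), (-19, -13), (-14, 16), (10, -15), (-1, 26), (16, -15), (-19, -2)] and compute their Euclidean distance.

Computing all pairwise distances among 8 points:

d((12, -12), (-7, 23)) = 39.8246
d((12, -12), (-19, -13)) = 31.0161
d((12, -12), (-14, 16)) = 38.2099
d((12, -12), (10, -15)) = 3.6056 <-- minimum
d((12, -12), (-1, 26)) = 40.1622
d((12, -12), (16, -15)) = 5.0
d((12, -12), (-19, -2)) = 32.573
d((-7, 23), (-19, -13)) = 37.9473
d((-7, 23), (-14, 16)) = 9.8995
d((-7, 23), (10, -15)) = 41.6293
d((-7, 23), (-1, 26)) = 6.7082
d((-7, 23), (16, -15)) = 44.4185
d((-7, 23), (-19, -2)) = 27.7308
d((-19, -13), (-14, 16)) = 29.4279
d((-19, -13), (10, -15)) = 29.0689
d((-19, -13), (-1, 26)) = 42.9535
d((-19, -13), (16, -15)) = 35.0571
d((-19, -13), (-19, -2)) = 11.0
d((-14, 16), (10, -15)) = 39.2046
d((-14, 16), (-1, 26)) = 16.4012
d((-14, 16), (16, -15)) = 43.1393
d((-14, 16), (-19, -2)) = 18.6815
d((10, -15), (-1, 26)) = 42.45
d((10, -15), (16, -15)) = 6.0
d((10, -15), (-19, -2)) = 31.7805
d((-1, 26), (16, -15)) = 44.3847
d((-1, 26), (-19, -2)) = 33.2866
d((16, -15), (-19, -2)) = 37.3363

Closest pair: (12, -12) and (10, -15) with distance 3.6056

The closest pair is (12, -12) and (10, -15) with Euclidean distance 3.6056. For 8 points, brute-force pairwise comparison is shown above. For large n, the divide-and-conquer algorithm (sort by x, recurse on halves, check the dividing strip) achieves O(n log n).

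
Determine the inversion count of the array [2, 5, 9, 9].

Finding inversions in [2, 5, 9, 9]:


Total inversions: 0

The array has 0 inversions. It is already sorted.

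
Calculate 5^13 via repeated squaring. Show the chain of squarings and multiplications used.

Computing 5^13 by squaring (build up from 5^1; each line after the first costs one multiplication):

5^1 = 5
5^2 = (5^1)^2 = 5^2 = 25
5^3 = 5 * 5^2 = 5 * 25 = 125
5^6 = (5^3)^2 = 125^2 = 15625
5^12 = (5^6)^2 = 15625^2 = 244140625
5^13 = 5 * 5^12 = 5 * 244140625 = 1220703125

Result: 1220703125
Multiplications needed: 5 (5 lines after 5^1)

5^13 = 1220703125. Using exponentiation by squaring, this requires 5 multiplications. The key idea: if the exponent is even, square the half-power; if odd, multiply by the base once.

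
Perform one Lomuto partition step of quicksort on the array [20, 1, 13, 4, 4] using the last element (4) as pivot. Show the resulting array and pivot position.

Lomuto partition with pivot = 4:

Initial array: [20, 1, 13, 4, 4]

arr[0]=20 > 4: no swap
arr[1]=1 <= 4: swap with position 0, array becomes [1, 20, 13, 4, 4]
arr[2]=13 > 4: no swap
arr[3]=4 <= 4: swap with position 1, array becomes [1, 4, 13, 20, 4]

Place pivot at position 2: [1, 4, 4, 20, 13]
Pivot position: 2

After partitioning with pivot 4, the array becomes [1, 4, 4, 20, 13]. The pivot is placed at index 2. All elements to the left of the pivot are <= 4, and all elements to the right are > 4.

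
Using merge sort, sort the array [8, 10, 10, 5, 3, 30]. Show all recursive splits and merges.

Merge sort trace:

Split: [8, 10, 10, 5, 3, 30] -> [8, 10, 10] and [5, 3, 30]
  Split: [8, 10, 10] -> [8] and [10, 10]
    Split: [10, 10] -> [10] and [10]
    Merge: [10] + [10] -> [10, 10]
  Merge: [8] + [10, 10] -> [8, 10, 10]
  Split: [5, 3, 30] -> [5] and [3, 30]
    Split: [3, 30] -> [3] and [30]
    Merge: [3] + [30] -> [3, 30]
  Merge: [5] + [3, 30] -> [3, 5, 30]
Merge: [8, 10, 10] + [3, 5, 30] -> [3, 5, 8, 10, 10, 30]

Final sorted array: [3, 5, 8, 10, 10, 30]

The merge sort proceeds by recursively splitting the array and merging sorted halves.
After all merges, the sorted array is [3, 5, 8, 10, 10, 30].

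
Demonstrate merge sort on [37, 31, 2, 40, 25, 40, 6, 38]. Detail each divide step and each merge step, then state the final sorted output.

Merge sort trace:

Split: [37, 31, 2, 40, 25, 40, 6, 38] -> [37, 31, 2, 40] and [25, 40, 6, 38]
  Split: [37, 31, 2, 40] -> [37, 31] and [2, 40]
    Split: [37, 31] -> [37] and [31]
    Merge: [37] + [31] -> [31, 37]
    Split: [2, 40] -> [2] and [40]
    Merge: [2] + [40] -> [2, 40]
  Merge: [31, 37] + [2, 40] -> [2, 31, 37, 40]
  Split: [25, 40, 6, 38] -> [25, 40] and [6, 38]
    Split: [25, 40] -> [25] and [40]
    Merge: [25] + [40] -> [25, 40]
    Split: [6, 38] -> [6] and [38]
    Merge: [6] + [38] -> [6, 38]
  Merge: [25, 40] + [6, 38] -> [6, 25, 38, 40]
Merge: [2, 31, 37, 40] + [6, 25, 38, 40] -> [2, 6, 25, 31, 37, 38, 40, 40]

Final sorted array: [2, 6, 25, 31, 37, 38, 40, 40]

The merge sort proceeds by recursively splitting the array and merging sorted halves.
After all merges, the sorted array is [2, 6, 25, 31, 37, 38, 40, 40].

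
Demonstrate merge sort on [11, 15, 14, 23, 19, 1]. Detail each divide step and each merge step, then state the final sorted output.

Merge sort trace:

Split: [11, 15, 14, 23, 19, 1] -> [11, 15, 14] and [23, 19, 1]
  Split: [11, 15, 14] -> [11] and [15, 14]
    Split: [15, 14] -> [15] and [14]
    Merge: [15] + [14] -> [14, 15]
  Merge: [11] + [14, 15] -> [11, 14, 15]
  Split: [23, 19, 1] -> [23] and [19, 1]
    Split: [19, 1] -> [19] and [1]
    Merge: [19] + [1] -> [1, 19]
  Merge: [23] + [1, 19] -> [1, 19, 23]
Merge: [11, 14, 15] + [1, 19, 23] -> [1, 11, 14, 15, 19, 23]

Final sorted array: [1, 11, 14, 15, 19, 23]

The merge sort proceeds by recursively splitting the array and merging sorted halves.
After all merges, the sorted array is [1, 11, 14, 15, 19, 23].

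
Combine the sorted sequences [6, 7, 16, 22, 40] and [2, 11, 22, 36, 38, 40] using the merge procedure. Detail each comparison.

Merging process:

Compare 6 vs 2: take 2 from right. Merged: [2]
Compare 6 vs 11: take 6 from left. Merged: [2, 6]
Compare 7 vs 11: take 7 from left. Merged: [2, 6, 7]
Compare 16 vs 11: take 11 from right. Merged: [2, 6, 7, 11]
Compare 16 vs 22: take 16 from left. Merged: [2, 6, 7, 11, 16]
Compare 22 vs 22: take 22 from left. Merged: [2, 6, 7, 11, 16, 22]
Compare 40 vs 22: take 22 from right. Merged: [2, 6, 7, 11, 16, 22, 22]
Compare 40 vs 36: take 36 from right. Merged: [2, 6, 7, 11, 16, 22, 22, 36]
Compare 40 vs 38: take 38 from right. Merged: [2, 6, 7, 11, 16, 22, 22, 36, 38]
Compare 40 vs 40: take 40 from left. Merged: [2, 6, 7, 11, 16, 22, 22, 36, 38, 40]
Append remaining from right: [40]. Merged: [2, 6, 7, 11, 16, 22, 22, 36, 38, 40, 40]

Final merged array: [2, 6, 7, 11, 16, 22, 22, 36, 38, 40, 40]
Total comparisons: 10

The merged array is [2, 6, 7, 11, 16, 22, 22, 36, 38, 40, 40], requiring 10 comparisons. The merge step runs in O(n) time where n is the total number of elements.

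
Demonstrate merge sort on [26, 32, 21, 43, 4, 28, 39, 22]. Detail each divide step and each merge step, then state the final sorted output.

Merge sort trace:

Split: [26, 32, 21, 43, 4, 28, 39, 22] -> [26, 32, 21, 43] and [4, 28, 39, 22]
  Split: [26, 32, 21, 43] -> [26, 32] and [21, 43]
    Split: [26, 32] -> [26] and [32]
    Merge: [26] + [32] -> [26, 32]
    Split: [21, 43] -> [21] and [43]
    Merge: [21] + [43] -> [21, 43]
  Merge: [26, 32] + [21, 43] -> [21, 26, 32, 43]
  Split: [4, 28, 39, 22] -> [4, 28] and [39, 22]
    Split: [4, 28] -> [4] and [28]
    Merge: [4] + [28] -> [4, 28]
    Split: [39, 22] -> [39] and [22]
    Merge: [39] + [22] -> [22, 39]
  Merge: [4, 28] + [22, 39] -> [4, 22, 28, 39]
Merge: [21, 26, 32, 43] + [4, 22, 28, 39] -> [4, 21, 22, 26, 28, 32, 39, 43]

Final sorted array: [4, 21, 22, 26, 28, 32, 39, 43]

The merge sort proceeds by recursively splitting the array and merging sorted halves.
After all merges, the sorted array is [4, 21, 22, 26, 28, 32, 39, 43].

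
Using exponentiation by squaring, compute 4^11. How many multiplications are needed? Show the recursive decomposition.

Computing 4^11 by squaring (build up from 4^1; each line after the first costs one multiplication):

4^1 = 4
4^2 = (4^1)^2 = 4^2 = 16
4^4 = (4^2)^2 = 16^2 = 256
4^5 = 4 * 4^4 = 4 * 256 = 1024
4^10 = (4^5)^2 = 1024^2 = 1048576
4^11 = 4 * 4^10 = 4 * 1048576 = 4194304

Result: 4194304
Multiplications needed: 5 (5 lines after 4^1)

4^11 = 4194304. Using exponentiation by squaring, this requires 5 multiplications. The key idea: if the exponent is even, square the half-power; if odd, multiply by the base once.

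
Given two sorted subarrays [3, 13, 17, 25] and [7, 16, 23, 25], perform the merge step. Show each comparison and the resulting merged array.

Merging process:

Compare 3 vs 7: take 3 from left. Merged: [3]
Compare 13 vs 7: take 7 from right. Merged: [3, 7]
Compare 13 vs 16: take 13 from left. Merged: [3, 7, 13]
Compare 17 vs 16: take 16 from right. Merged: [3, 7, 13, 16]
Compare 17 vs 23: take 17 from left. Merged: [3, 7, 13, 16, 17]
Compare 25 vs 23: take 23 from right. Merged: [3, 7, 13, 16, 17, 23]
Compare 25 vs 25: take 25 from left. Merged: [3, 7, 13, 16, 17, 23, 25]
Append remaining from right: [25]. Merged: [3, 7, 13, 16, 17, 23, 25, 25]

Final merged array: [3, 7, 13, 16, 17, 23, 25, 25]
Total comparisons: 7

The merged array is [3, 7, 13, 16, 17, 23, 25, 25], requiring 7 comparisons. The merge step runs in O(n) time where n is the total number of elements.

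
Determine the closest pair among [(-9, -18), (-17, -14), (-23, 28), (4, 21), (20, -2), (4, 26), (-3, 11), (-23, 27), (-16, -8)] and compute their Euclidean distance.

Computing all pairwise distances among 9 points:

d((-9, -18), (-17, -14)) = 8.9443
d((-9, -18), (-23, 28)) = 48.0833
d((-9, -18), (4, 21)) = 41.1096
d((-9, -18), (20, -2)) = 33.121
d((-9, -18), (4, 26)) = 45.8803
d((-9, -18), (-3, 11)) = 29.6142
d((-9, -18), (-23, 27)) = 47.1275
d((-9, -18), (-16, -8)) = 12.2066
d((-17, -14), (-23, 28)) = 42.4264
d((-17, -14), (4, 21)) = 40.8167
d((-17, -14), (20, -2)) = 38.8973
d((-17, -14), (4, 26)) = 45.1774
d((-17, -14), (-3, 11)) = 28.6531
d((-17, -14), (-23, 27)) = 41.4367
d((-17, -14), (-16, -8)) = 6.0828
d((-23, 28), (4, 21)) = 27.8927
d((-23, 28), (20, -2)) = 52.4309
d((-23, 28), (4, 26)) = 27.074
d((-23, 28), (-3, 11)) = 26.2488
d((-23, 28), (-23, 27)) = 1.0 <-- minimum
d((-23, 28), (-16, -8)) = 36.6742
d((4, 21), (20, -2)) = 28.0179
d((4, 21), (4, 26)) = 5.0
d((4, 21), (-3, 11)) = 12.2066
d((4, 21), (-23, 27)) = 27.6586
d((4, 21), (-16, -8)) = 35.2278
d((20, -2), (4, 26)) = 32.249
d((20, -2), (-3, 11)) = 26.4197
d((20, -2), (-23, 27)) = 51.8652
d((20, -2), (-16, -8)) = 36.4966
d((4, 26), (-3, 11)) = 16.5529
d((4, 26), (-23, 27)) = 27.0185
d((4, 26), (-16, -8)) = 39.4462
d((-3, 11), (-23, 27)) = 25.6125
d((-3, 11), (-16, -8)) = 23.0217
d((-23, 27), (-16, -8)) = 35.6931

Closest pair: (-23, 28) and (-23, 27) with distance 1.0

The closest pair is (-23, 28) and (-23, 27) with Euclidean distance 1.0. For 9 points, brute-force pairwise comparison is shown above. For large n, the divide-and-conquer algorithm (sort by x, recurse on halves, check the dividing strip) achieves O(n log n).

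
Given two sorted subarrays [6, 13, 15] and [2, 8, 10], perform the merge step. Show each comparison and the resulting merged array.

Merging process:

Compare 6 vs 2: take 2 from right. Merged: [2]
Compare 6 vs 8: take 6 from left. Merged: [2, 6]
Compare 13 vs 8: take 8 from right. Merged: [2, 6, 8]
Compare 13 vs 10: take 10 from right. Merged: [2, 6, 8, 10]
Append remaining from left: [13, 15]. Merged: [2, 6, 8, 10, 13, 15]

Final merged array: [2, 6, 8, 10, 13, 15]
Total comparisons: 4

The merged array is [2, 6, 8, 10, 13, 15], requiring 4 comparisons. The merge step runs in O(n) time where n is the total number of elements.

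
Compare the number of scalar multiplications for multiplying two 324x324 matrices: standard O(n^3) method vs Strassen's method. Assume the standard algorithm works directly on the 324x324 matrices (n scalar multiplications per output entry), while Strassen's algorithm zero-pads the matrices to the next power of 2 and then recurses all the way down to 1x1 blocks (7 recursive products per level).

Matrix multiplication for 324x324 matrices:

Strassen's algorithm requires power-of-2 dimensions. Pad 324x324 to 512x512 (next power of 2).

Standard algorithm: 324^3 = 34012224 multiplications
Strassen's algorithm: 7^(log2(512)) = 7^9 = 40353607 multiplications
Difference: 34012224 - 40353607 = -6341383 (Strassen uses MORE here due to padding overhead — for small or just-over-power-of-2 n, padding can outweigh the per-level savings)

Standard: 34012224 multiplications (324^3). Strassen: 40353607 multiplications (7^9, after padding to 512x512). Strassen reduces 8 recursive multiplications to 7 at each level.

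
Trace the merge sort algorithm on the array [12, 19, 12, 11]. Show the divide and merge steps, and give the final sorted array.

Merge sort trace:

Split: [12, 19, 12, 11] -> [12, 19] and [12, 11]
  Split: [12, 19] -> [12] and [19]
  Merge: [12] + [19] -> [12, 19]
  Split: [12, 11] -> [12] and [11]
  Merge: [12] + [11] -> [11, 12]
Merge: [12, 19] + [11, 12] -> [11, 12, 12, 19]

Final sorted array: [11, 12, 12, 19]

The merge sort proceeds by recursively splitting the array and merging sorted halves.
After all merges, the sorted array is [11, 12, 12, 19].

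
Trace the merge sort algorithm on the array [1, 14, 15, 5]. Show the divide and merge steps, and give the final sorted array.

Merge sort trace:

Split: [1, 14, 15, 5] -> [1, 14] and [15, 5]
  Split: [1, 14] -> [1] and [14]
  Merge: [1] + [14] -> [1, 14]
  Split: [15, 5] -> [15] and [5]
  Merge: [15] + [5] -> [5, 15]
Merge: [1, 14] + [5, 15] -> [1, 5, 14, 15]

Final sorted array: [1, 5, 14, 15]

The merge sort proceeds by recursively splitting the array and merging sorted halves.
After all merges, the sorted array is [1, 5, 14, 15].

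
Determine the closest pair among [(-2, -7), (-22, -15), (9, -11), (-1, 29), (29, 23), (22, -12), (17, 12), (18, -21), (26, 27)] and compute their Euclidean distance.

Computing all pairwise distances among 9 points:

d((-2, -7), (-22, -15)) = 21.5407
d((-2, -7), (9, -11)) = 11.7047
d((-2, -7), (-1, 29)) = 36.0139
d((-2, -7), (29, 23)) = 43.1393
d((-2, -7), (22, -12)) = 24.5153
d((-2, -7), (17, 12)) = 26.8701
d((-2, -7), (18, -21)) = 24.4131
d((-2, -7), (26, 27)) = 44.0454
d((-22, -15), (9, -11)) = 31.257
d((-22, -15), (-1, 29)) = 48.7545
d((-22, -15), (29, 23)) = 63.6003
d((-22, -15), (22, -12)) = 44.1022
d((-22, -15), (17, 12)) = 47.4342
d((-22, -15), (18, -21)) = 40.4475
d((-22, -15), (26, 27)) = 63.7809
d((9, -11), (-1, 29)) = 41.2311
d((9, -11), (29, 23)) = 39.4462
d((9, -11), (22, -12)) = 13.0384
d((9, -11), (17, 12)) = 24.3516
d((9, -11), (18, -21)) = 13.4536
d((9, -11), (26, 27)) = 41.6293
d((-1, 29), (29, 23)) = 30.5941
d((-1, 29), (22, -12)) = 47.0106
d((-1, 29), (17, 12)) = 24.7588
d((-1, 29), (18, -21)) = 53.4883
d((-1, 29), (26, 27)) = 27.074
d((29, 23), (22, -12)) = 35.6931
d((29, 23), (17, 12)) = 16.2788
d((29, 23), (18, -21)) = 45.3542
d((29, 23), (26, 27)) = 5.0 <-- minimum
d((22, -12), (17, 12)) = 24.5153
d((22, -12), (18, -21)) = 9.8489
d((22, -12), (26, 27)) = 39.2046
d((17, 12), (18, -21)) = 33.0151
d((17, 12), (26, 27)) = 17.4929
d((18, -21), (26, 27)) = 48.6621

Closest pair: (29, 23) and (26, 27) with distance 5.0

The closest pair is (29, 23) and (26, 27) with Euclidean distance 5.0. For 9 points, brute-force pairwise comparison is shown above. For large n, the divide-and-conquer algorithm (sort by x, recurse on halves, check the dividing strip) achieves O(n log n).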